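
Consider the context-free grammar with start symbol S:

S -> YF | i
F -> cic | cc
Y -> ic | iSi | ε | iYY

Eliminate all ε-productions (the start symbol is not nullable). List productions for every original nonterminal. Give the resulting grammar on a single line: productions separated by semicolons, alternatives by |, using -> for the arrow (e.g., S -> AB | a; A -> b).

S -> F | i | YF; F -> cc | cic; Y -> i | iY | ic | iSi | iYY

Nullable set: {Y}.
S -> YF: Y nullable, giving F | YF.
Drop Y -> ε.
Y -> iYY: Y, Y nullable, giving i | iY | iYY.
Unchanged (no nullable symbols): S -> i; F -> cc; F -> cic; Y -> iSi; Y -> ic.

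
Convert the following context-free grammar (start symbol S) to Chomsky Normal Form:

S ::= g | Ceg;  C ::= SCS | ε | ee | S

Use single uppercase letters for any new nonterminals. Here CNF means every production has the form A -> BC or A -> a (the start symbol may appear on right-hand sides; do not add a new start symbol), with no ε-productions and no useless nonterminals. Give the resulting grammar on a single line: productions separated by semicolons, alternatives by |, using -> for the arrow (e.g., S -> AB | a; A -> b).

S -> g | AB | CF; A -> e; B -> g; C -> g | AA | AB | CD | SE | SS; D -> AB; E -> CS; F -> AB

Nullable: {C}; after ε-elimination: S -> g | eg | Ceg; C -> S | SS | ee | SCS.
After unit-elimination: S -> g | eg | Ceg; C -> g | SS | ee | eg | Ceg | SCS.
TERM: introduce A -> e, B -> g and substitute in every rule of length ≥2.
BIN: C -> CAB becomes C -> CD, D -> AB; C -> SCS becomes C -> SE, E -> CS; S -> CAB becomes S -> CF, F -> AB.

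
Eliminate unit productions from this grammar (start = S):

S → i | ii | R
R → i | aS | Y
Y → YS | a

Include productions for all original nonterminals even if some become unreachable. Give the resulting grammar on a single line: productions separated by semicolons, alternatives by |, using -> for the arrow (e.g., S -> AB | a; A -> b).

Unit productions: R->Y, S->R.
Unit pairs (A ⇒* B via units): (R,Y), (S,R), (S,Y).
S: inherits non-unit rules of {R, S, Y} → YS | a | aS | i | ii.
R: inherits non-unit rules of {R, Y} → YS | a | aS | i.
Y: inherits non-unit rules of {Y} → YS | a.

S -> a | i | YS | aS | ii; R -> a | i | YS | aS; Y -> a | YS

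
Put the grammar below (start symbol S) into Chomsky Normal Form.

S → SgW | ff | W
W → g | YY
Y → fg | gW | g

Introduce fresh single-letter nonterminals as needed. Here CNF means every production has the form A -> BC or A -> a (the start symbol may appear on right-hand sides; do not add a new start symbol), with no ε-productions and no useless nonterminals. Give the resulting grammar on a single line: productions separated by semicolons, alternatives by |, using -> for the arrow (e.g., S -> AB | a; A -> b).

S -> g | BB | SC | YY; A -> g; B -> f; C -> AW; W -> g | YY; Y -> g | AW | BA

No ε-productions.
After unit-elimination: S -> g | YY | ff | SgW; W -> g | YY; Y -> g | fg | gW.
TERM: introduce B -> f, A -> g and substitute in every rule of length ≥2.
BIN: S -> SAW becomes S -> SC, C -> AW.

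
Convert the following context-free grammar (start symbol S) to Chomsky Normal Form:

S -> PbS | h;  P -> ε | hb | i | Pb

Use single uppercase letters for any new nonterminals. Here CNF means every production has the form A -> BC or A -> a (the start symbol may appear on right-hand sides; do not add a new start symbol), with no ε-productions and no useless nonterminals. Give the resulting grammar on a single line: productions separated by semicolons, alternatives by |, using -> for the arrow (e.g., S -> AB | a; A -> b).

Nullable: {P}; after ε-elimination: S -> h | bS | PbS; P -> b | i | Pb | hb.
No unit productions to eliminate.
TERM: introduce A -> b, B -> h and substitute in every rule of length ≥2.
BIN: S -> PAS becomes S -> PC, C -> AS.

S -> h | AS | PC; A -> b; B -> h; C -> AS; P -> b | i | BA | PA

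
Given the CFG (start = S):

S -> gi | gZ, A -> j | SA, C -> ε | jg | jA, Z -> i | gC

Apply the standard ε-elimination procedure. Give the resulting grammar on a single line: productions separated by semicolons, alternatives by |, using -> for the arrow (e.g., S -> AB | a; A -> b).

S -> gZ | gi; A -> j | SA; C -> jA | jg; Z -> g | i | gC

Nullable set: {C}.
Drop C -> ε.
Z -> gC: C nullable, giving g | gC.
Unchanged (no nullable symbols): S -> gZ; S -> gi; A -> SA; A -> j; C -> jA; C -> jg; Z -> i.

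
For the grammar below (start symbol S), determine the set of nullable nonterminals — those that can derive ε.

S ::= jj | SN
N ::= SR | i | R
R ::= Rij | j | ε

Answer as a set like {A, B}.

{N, R}

Directly nullable (have an ε-rule): {R}.
N is nullable via N -> R (every symbol on the right is already known nullable).
Not nullable: S — each has a terminal in every rule's right-hand side or depends on a non-nullable symbol.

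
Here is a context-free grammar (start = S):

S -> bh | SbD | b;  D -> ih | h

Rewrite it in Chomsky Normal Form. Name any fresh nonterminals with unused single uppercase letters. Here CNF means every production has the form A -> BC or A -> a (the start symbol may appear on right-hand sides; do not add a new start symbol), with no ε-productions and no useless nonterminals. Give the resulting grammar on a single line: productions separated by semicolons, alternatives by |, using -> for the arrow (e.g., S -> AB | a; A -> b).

S -> b | CB | SE; A -> i; B -> h; C -> b; D -> h | AB; E -> CD

No ε-productions.
No unit productions to eliminate.
TERM: introduce C -> b, B -> h, A -> i and substitute in every rule of length ≥2.
BIN: S -> SCD becomes S -> SE, E -> CD.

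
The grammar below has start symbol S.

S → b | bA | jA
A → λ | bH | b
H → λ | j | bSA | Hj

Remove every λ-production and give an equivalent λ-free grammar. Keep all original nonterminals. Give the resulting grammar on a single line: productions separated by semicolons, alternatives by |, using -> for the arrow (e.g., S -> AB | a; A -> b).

S -> b | j | bA | jA; A -> b | bH; H -> j | Hj | bS | bSA

Nullable set: {A, H}.
S -> bA: A nullable, giving b | bA.
S -> jA: A nullable, giving j | jA.
Drop A -> λ.
A -> bH: H nullable, giving b | bH.
Drop H -> λ.
H -> Hj: H nullable, giving Hj | j.
H -> bSA: A nullable, giving bS | bSA.
Unchanged (no nullable symbols): S -> b; A -> b; H -> j.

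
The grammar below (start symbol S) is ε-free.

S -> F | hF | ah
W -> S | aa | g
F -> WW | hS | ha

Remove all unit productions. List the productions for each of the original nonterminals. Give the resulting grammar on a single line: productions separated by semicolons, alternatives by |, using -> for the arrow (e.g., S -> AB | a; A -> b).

Unit productions: S->F, W->S.
Unit pairs (A ⇒* B via units): (S,F), (W,F), (W,S).
S: inherits non-unit rules of {F, S} → WW | ah | hF | hS | ha.
F: inherits non-unit rules of {F} → WW | hS | ha.
W: inherits non-unit rules of {F, S, W} → WW | aa | ah | g | hF | hS | ha.

S -> WW | ah | hF | hS | ha; F -> WW | hS | ha; W -> g | WW | aa | ah | hF | hS | ha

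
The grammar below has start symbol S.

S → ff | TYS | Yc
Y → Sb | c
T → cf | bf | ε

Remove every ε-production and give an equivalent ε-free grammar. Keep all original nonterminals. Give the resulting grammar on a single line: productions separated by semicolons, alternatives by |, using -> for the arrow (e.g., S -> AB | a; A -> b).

Nullable set: {T}.
S -> TYS: T nullable, giving TYS | YS.
Drop T -> ε.
Unchanged (no nullable symbols): S -> Yc; S -> ff; T -> bf; T -> cf; Y -> Sb; Y -> c.

S -> YS | Yc | ff | TYS; T -> bf | cf; Y -> c | Sb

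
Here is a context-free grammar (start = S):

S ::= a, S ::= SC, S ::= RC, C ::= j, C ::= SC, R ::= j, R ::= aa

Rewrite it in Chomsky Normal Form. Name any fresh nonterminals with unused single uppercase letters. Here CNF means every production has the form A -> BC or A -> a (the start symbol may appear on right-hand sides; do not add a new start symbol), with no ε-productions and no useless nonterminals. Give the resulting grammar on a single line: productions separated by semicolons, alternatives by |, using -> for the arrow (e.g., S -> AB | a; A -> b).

S -> a | RC | SC; A -> a; C -> j | SC; R -> j | AA

No ε-productions.
No unit productions to eliminate.
TERM: introduce A -> a and substitute in every rule of length ≥2.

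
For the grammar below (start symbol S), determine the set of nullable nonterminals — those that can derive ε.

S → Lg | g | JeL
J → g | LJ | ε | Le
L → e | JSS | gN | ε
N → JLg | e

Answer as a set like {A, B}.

{J, L}

Directly nullable (have an ε-rule): {J, L}.
Not nullable: N, S — each has a terminal in every rule's right-hand side or depends on a non-nullable symbol.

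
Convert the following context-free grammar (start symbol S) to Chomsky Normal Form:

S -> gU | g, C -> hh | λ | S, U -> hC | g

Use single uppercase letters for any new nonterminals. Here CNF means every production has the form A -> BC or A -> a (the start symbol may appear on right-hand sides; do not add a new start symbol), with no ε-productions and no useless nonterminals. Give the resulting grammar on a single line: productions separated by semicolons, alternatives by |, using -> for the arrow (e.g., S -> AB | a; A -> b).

Nullable: {C}; after ε-elimination: S -> g | gU; C -> S | hh; U -> g | h | hC.
After unit-elimination: S -> g | gU; C -> g | gU | hh; U -> g | h | hC.
TERM: introduce A -> g, B -> h and substitute in every rule of length ≥2.

S -> g | AU; A -> g; B -> h; C -> g | AU | BB; U -> g | h | BC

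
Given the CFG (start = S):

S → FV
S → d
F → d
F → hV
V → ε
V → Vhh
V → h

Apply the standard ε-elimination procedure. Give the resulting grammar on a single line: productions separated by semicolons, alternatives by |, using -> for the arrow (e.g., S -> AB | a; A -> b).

S -> F | d | FV; F -> d | h | hV; V -> h | hh | Vhh

Nullable set: {V}.
S -> FV: V nullable, giving F | FV.
F -> hV: V nullable, giving h | hV.
Drop V -> ε.
V -> Vhh: V nullable, giving Vhh | hh.
Unchanged (no nullable symbols): S -> d; F -> d; V -> h.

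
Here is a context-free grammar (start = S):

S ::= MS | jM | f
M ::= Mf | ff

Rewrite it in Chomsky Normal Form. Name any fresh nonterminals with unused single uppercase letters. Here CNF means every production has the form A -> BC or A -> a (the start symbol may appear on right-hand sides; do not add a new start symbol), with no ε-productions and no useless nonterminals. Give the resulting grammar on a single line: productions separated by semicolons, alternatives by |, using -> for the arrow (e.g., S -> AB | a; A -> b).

S -> f | BM | MS; A -> f; B -> j; M -> AA | MA

No ε-productions.
No unit productions to eliminate.
TERM: introduce A -> f, B -> j and substitute in every rule of length ≥2.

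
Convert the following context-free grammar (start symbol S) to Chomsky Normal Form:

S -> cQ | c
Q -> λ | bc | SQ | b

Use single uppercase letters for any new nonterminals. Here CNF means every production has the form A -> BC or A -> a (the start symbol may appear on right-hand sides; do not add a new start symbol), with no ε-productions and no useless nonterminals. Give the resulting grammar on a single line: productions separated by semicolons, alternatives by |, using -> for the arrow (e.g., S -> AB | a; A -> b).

Nullable: {Q}; after ε-elimination: S -> c | cQ; Q -> S | b | SQ | bc.
After unit-elimination: S -> c | cQ; Q -> b | c | SQ | bc | cQ.
TERM: introduce A -> b, B -> c and substitute in every rule of length ≥2.

S -> c | BQ; A -> b; B -> c; Q -> b | c | AB | BQ | SQ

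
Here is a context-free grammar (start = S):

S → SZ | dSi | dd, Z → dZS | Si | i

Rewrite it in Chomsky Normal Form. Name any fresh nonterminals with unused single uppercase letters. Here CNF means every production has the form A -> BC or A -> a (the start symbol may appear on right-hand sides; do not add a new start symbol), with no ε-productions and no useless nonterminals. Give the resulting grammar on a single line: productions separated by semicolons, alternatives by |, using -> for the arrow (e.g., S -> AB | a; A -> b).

No ε-productions.
No unit productions to eliminate.
TERM: introduce A -> d, B -> i and substitute in every rule of length ≥2.
BIN: S -> ASB becomes S -> AC, C -> SB; Z -> AZS becomes Z -> AD, D -> ZS.

S -> AA | AC | SZ; A -> d; B -> i; C -> SB; D -> ZS; Z -> i | AD | SB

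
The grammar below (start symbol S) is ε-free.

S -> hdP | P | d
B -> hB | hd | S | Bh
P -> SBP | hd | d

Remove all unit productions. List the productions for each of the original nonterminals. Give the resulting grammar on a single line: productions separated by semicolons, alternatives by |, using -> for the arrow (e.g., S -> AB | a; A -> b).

Unit productions: B->S, S->P.
Unit pairs (A ⇒* B via units): (B,P), (B,S), (S,P).
S: inherits non-unit rules of {P, S} → SBP | d | hd | hdP.
B: inherits non-unit rules of {B, P, S} → Bh | SBP | d | hB | hd | hdP.
P: inherits non-unit rules of {P} → SBP | d | hd.

S -> d | hd | SBP | hdP; B -> d | Bh | hB | hd | SBP | hdP; P -> d | hd | SBP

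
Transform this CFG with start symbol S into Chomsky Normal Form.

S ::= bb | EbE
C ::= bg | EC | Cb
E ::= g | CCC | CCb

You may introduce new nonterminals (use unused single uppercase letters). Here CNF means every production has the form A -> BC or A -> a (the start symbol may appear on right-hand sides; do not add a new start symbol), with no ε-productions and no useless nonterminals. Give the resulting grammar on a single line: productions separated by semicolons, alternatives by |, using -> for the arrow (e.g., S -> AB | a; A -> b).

S -> AA | EG; A -> b; B -> g; C -> AB | CA | EC; D -> CA; E -> g | CD | CF; F -> CC; G -> AE

No ε-productions.
No unit productions to eliminate.
TERM: introduce A -> b, B -> g and substitute in every rule of length ≥2.
BIN: E -> CCA becomes E -> CD, D -> CA; E -> CCC becomes E -> CF, F -> CC; S -> EAE becomes S -> EG, G -> AE.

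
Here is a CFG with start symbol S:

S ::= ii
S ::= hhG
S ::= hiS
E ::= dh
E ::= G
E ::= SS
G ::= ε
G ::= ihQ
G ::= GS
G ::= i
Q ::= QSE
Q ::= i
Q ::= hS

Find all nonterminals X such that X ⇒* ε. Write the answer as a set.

{E, G}

Directly nullable (have an ε-rule): {G}.
E is nullable via E -> G (every symbol on the right is already known nullable).
Not nullable: Q, S — each has a terminal in every rule's right-hand side or depends on a non-nullable symbol.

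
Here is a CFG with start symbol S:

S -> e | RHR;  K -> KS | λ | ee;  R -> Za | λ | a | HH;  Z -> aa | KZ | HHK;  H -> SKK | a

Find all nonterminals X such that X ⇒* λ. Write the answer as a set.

{K, R}

Directly nullable (have an ε-rule): {K, R}.
Not nullable: H, S, Z — each has a terminal in every rule's right-hand side or depends on a non-nullable symbol.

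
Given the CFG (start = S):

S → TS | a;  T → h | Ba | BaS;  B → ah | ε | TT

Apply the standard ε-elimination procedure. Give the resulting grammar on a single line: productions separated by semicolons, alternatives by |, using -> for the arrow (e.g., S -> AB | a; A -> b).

S -> a | TS; B -> TT | ah; T -> a | h | Ba | aS | BaS

Nullable set: {B}.
Drop B -> ε.
T -> Ba: B nullable, giving Ba | a.
T -> BaS: B nullable, giving BaS | aS.
Unchanged (no nullable symbols): S -> TS; S -> a; B -> TT; B -> ah; T -> h.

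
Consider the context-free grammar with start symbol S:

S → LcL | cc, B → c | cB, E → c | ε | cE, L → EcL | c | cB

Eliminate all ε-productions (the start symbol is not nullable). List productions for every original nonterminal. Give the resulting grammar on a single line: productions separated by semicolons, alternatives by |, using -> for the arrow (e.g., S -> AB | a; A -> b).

S -> cc | LcL; B -> c | cB; E -> c | cE; L -> c | cB | cL | EcL

Nullable set: {E}.
Drop E -> ε.
E -> cE: E nullable, giving c | cE.
L -> EcL: E nullable, giving EcL | cL.
Unchanged (no nullable symbols): S -> LcL; S -> cc; B -> c; B -> cB; E -> c; L -> c; L -> cB.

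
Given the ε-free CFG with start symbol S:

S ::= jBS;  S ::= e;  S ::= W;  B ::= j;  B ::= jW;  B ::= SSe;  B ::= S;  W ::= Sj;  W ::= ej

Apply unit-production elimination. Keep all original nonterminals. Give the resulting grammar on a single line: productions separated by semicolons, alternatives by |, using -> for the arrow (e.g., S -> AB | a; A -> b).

Unit productions: B->S, S->W.
Unit pairs (A ⇒* B via units): (B,S), (B,W), (S,W).
S: inherits non-unit rules of {S, W} → Sj | e | ej | jBS.
B: inherits non-unit rules of {B, S, W} → SSe | Sj | e | ej | j | jBS | jW.
W: inherits non-unit rules of {W} → Sj | ej.

S -> e | Sj | ej | jBS; B -> e | j | Sj | ej | jW | SSe | jBS; W -> Sj | ej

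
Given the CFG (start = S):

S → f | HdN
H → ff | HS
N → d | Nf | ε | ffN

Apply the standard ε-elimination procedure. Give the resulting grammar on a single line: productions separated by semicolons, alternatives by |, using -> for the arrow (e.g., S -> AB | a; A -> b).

S -> f | Hd | HdN; H -> HS | ff; N -> d | f | Nf | ff | ffN

Nullable set: {N}.
S -> HdN: N nullable, giving Hd | HdN.
Drop N -> ε.
N -> Nf: N nullable, giving Nf | f.
N -> ffN: N nullable, giving ff | ffN.
Unchanged (no nullable symbols): S -> f; H -> HS; H -> ff; N -> d.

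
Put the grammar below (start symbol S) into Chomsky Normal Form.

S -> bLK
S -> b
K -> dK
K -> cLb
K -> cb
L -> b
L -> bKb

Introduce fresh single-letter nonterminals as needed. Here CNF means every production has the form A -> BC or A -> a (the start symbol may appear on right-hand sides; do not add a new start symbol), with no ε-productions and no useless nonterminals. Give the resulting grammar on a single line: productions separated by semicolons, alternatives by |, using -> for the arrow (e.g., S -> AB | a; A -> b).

No ε-productions.
No unit productions to eliminate.
TERM: introduce B -> b, A -> c, C -> d and substitute in every rule of length ≥2.
BIN: K -> ALB becomes K -> AD, D -> LB; L -> BKB becomes L -> BE, E -> KB; S -> BLK becomes S -> BF, F -> LK.

S -> b | BF; A -> c; B -> b; C -> d; D -> LB; E -> KB; F -> LK; K -> AB | AD | CK; L -> b | BE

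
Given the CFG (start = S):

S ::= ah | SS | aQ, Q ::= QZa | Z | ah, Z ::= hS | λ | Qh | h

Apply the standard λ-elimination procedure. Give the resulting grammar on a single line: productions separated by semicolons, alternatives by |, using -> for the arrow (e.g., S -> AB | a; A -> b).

Nullable set: {Q, Z}.
S -> aQ: Q nullable, giving a | aQ.
Q -> QZa: Q, Z nullable, giving QZa | Qa | Za | a.
Q -> Z: Z nullable, giving Z.
Drop Z -> λ.
Z -> Qh: Q nullable, giving Qh | h.
Unchanged (no nullable symbols): S -> SS; S -> ah; Q -> ah; Z -> h; Z -> hS.

S -> a | SS | aQ | ah; Q -> Z | a | Qa | Za | ah | QZa; Z -> h | Qh | hS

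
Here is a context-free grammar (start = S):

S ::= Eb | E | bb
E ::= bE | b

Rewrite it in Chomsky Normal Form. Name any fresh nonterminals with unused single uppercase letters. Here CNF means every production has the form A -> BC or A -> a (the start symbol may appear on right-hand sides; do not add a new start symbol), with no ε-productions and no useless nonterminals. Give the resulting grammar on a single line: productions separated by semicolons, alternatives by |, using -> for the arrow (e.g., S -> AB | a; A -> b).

No ε-productions.
After unit-elimination: S -> b | Eb | bE | bb; E -> b | bE.
TERM: introduce A -> b and substitute in every rule of length ≥2.

S -> b | AA | AE | EA; A -> b; E -> b | AE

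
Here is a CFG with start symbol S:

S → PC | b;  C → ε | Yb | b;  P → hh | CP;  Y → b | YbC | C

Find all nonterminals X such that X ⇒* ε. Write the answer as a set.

{C, Y}

Directly nullable (have an ε-rule): {C}.
Y is nullable via Y -> C (every symbol on the right is already known nullable).
Not nullable: P, S — each has a terminal in every rule's right-hand side or depends on a non-nullable symbol.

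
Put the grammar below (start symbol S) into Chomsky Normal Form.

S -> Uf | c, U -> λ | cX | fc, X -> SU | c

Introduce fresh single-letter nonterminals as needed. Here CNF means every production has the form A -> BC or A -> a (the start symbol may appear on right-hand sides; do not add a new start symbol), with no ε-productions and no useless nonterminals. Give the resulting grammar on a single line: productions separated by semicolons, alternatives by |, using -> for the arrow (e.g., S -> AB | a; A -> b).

Nullable: {U}; after ε-elimination: S -> c | f | Uf; U -> cX | fc; X -> S | c | SU.
After unit-elimination: S -> c | f | Uf; U -> cX | fc; X -> c | f | SU | Uf.
TERM: introduce B -> c, A -> f and substitute in every rule of length ≥2.

S -> c | f | UA; A -> f; B -> c; U -> AB | BX; X -> c | f | SU | UA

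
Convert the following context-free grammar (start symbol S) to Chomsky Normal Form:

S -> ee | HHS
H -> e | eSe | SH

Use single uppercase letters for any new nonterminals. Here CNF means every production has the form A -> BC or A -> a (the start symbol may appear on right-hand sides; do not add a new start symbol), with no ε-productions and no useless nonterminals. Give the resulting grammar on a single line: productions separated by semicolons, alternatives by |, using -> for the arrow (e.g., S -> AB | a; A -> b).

S -> AA | HC; A -> e; B -> SA; C -> HS; H -> e | AB | SH

No ε-productions.
No unit productions to eliminate.
TERM: introduce A -> e and substitute in every rule of length ≥2.
BIN: H -> ASA becomes H -> AB, B -> SA; S -> HHS becomes S -> HC, C -> HS.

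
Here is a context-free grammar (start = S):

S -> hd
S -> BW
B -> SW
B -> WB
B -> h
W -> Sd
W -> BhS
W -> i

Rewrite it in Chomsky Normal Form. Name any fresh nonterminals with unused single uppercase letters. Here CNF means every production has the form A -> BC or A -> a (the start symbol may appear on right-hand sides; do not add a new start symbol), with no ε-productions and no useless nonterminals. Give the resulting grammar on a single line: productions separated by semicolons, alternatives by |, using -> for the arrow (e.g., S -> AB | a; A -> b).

S -> AC | BW; A -> h; B -> h | SW | WB; C -> d; D -> AS; W -> i | BD | SC

No ε-productions.
No unit productions to eliminate.
TERM: introduce C -> d, A -> h and substitute in every rule of length ≥2.
BIN: W -> BAS becomes W -> BD, D -> AS.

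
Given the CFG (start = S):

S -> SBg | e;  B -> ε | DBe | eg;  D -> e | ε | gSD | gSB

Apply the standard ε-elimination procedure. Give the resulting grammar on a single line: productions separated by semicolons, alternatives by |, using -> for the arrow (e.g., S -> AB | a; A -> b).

S -> e | Sg | SBg; B -> e | Be | De | eg | DBe; D -> e | gS | gSB | gSD

Nullable set: {B, D}.
S -> SBg: B nullable, giving SBg | Sg.
Drop B -> ε.
B -> DBe: D, B nullable, giving Be | DBe | De | e.
Drop D -> ε.
D -> gSB: B nullable, giving gS | gSB.
D -> gSD: D nullable, giving gS | gSD.
Unchanged (no nullable symbols): S -> e; B -> eg; D -> e.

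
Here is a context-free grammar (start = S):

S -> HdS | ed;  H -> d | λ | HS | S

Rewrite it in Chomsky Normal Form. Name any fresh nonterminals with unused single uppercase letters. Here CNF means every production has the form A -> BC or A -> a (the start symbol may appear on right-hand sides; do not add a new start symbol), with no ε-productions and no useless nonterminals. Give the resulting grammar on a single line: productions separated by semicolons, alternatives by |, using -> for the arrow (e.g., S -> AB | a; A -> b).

Nullable: {H}; after ε-elimination: S -> dS | ed | HdS; H -> S | d | HS.
After unit-elimination: S -> dS | ed | HdS; H -> d | HS | dS | ed | HdS.
TERM: introduce A -> d, B -> e and substitute in every rule of length ≥2.
BIN: H -> HAS becomes H -> HC, C -> AS; S -> HAS becomes S -> HD, D -> AS.

S -> AS | BA | HD; A -> d; B -> e; C -> AS; D -> AS; H -> d | AS | BA | HC | HS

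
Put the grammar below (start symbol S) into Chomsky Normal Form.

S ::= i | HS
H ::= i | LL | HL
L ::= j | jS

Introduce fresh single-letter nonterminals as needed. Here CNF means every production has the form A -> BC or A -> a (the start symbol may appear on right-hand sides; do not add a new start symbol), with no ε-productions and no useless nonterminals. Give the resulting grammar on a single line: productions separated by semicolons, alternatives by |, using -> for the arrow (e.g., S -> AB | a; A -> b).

S -> i | HS; A -> j; H -> i | HL | LL; L -> j | AS

No ε-productions.
No unit productions to eliminate.
TERM: introduce A -> j and substitute in every rule of length ≥2.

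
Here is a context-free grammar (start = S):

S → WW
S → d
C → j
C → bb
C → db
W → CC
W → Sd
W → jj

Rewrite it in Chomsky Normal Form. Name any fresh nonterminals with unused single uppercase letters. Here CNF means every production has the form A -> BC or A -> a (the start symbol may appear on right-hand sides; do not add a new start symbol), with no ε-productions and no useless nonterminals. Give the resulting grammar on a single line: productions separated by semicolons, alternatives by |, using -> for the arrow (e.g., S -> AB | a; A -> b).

S -> d | WW; A -> b; B -> d; C -> j | AA | BA; D -> j; W -> CC | DD | SB

No ε-productions.
No unit productions to eliminate.
TERM: introduce A -> b, B -> d, D -> j and substitute in every rule of length ≥2.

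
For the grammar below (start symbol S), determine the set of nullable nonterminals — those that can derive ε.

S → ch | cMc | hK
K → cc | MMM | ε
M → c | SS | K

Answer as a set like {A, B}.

{K, M}

Directly nullable (have an ε-rule): {K}.
M is nullable via M -> K (every symbol on the right is already known nullable).
Not nullable: S — each has a terminal in every rule's right-hand side or depends on a non-nullable symbol.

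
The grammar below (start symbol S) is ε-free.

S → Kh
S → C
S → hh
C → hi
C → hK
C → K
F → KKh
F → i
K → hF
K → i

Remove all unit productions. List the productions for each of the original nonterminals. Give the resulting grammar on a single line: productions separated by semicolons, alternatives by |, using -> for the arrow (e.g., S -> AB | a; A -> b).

Unit productions: C->K, S->C.
Unit pairs (A ⇒* B via units): (C,K), (S,C), (S,K).
S: inherits non-unit rules of {C, K, S} → Kh | hF | hK | hh | hi | i.
C: inherits non-unit rules of {C, K} → hF | hK | hi | i.
F: inherits non-unit rules of {F} → KKh | i.
K: inherits non-unit rules of {K} → hF | i.

S -> i | Kh | hF | hK | hh | hi; C -> i | hF | hK | hi; F -> i | KKh; K -> i | hF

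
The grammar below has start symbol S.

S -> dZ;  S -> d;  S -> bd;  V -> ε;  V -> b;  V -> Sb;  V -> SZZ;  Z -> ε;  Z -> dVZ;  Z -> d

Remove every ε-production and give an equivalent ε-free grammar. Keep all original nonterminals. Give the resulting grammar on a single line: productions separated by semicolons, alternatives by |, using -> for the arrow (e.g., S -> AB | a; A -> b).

Nullable set: {V, Z}.
S -> dZ: Z nullable, giving d | dZ.
Drop V -> ε.
V -> SZZ: Z, Z nullable, giving S | SZ | SZZ.
Drop Z -> ε.
Z -> dVZ: V, Z nullable, giving d | dV | dVZ | dZ.
Unchanged (no nullable symbols): S -> bd; S -> d; V -> Sb; V -> b; Z -> d.

S -> d | bd | dZ; V -> S | b | SZ | Sb | SZZ; Z -> d | dV | dZ | dVZ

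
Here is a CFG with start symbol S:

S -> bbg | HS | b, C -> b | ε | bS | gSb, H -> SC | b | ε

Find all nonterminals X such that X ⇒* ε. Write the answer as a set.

Directly nullable (have an ε-rule): {C, H}.
Not nullable: S — each has a terminal in every rule's right-hand side or depends on a non-nullable symbol.

{C, H}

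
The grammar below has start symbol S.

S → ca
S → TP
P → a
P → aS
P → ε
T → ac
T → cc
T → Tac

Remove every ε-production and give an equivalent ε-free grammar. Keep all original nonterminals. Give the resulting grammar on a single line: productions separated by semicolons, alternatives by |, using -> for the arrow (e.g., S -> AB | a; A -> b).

S -> T | TP | ca; P -> a | aS; T -> ac | cc | Tac

Nullable set: {P}.
S -> TP: P nullable, giving T | TP.
Drop P -> ε.
Unchanged (no nullable symbols): S -> ca; P -> a; P -> aS; T -> Tac; T -> ac; T -> cc.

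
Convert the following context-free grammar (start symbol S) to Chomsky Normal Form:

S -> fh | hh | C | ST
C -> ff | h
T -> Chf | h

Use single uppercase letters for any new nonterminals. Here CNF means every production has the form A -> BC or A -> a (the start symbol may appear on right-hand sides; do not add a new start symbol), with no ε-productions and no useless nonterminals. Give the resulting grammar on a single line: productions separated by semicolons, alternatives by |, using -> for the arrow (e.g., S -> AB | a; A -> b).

No ε-productions.
After unit-elimination: S -> h | ST | ff | fh | hh; C -> h | ff; T -> h | Chf.
TERM: introduce A -> f, B -> h and substitute in every rule of length ≥2.
BIN: T -> CBA becomes T -> CD, D -> BA.

S -> h | AA | AB | BB | ST; A -> f; B -> h; C -> h | AA; D -> BA; T -> h | CD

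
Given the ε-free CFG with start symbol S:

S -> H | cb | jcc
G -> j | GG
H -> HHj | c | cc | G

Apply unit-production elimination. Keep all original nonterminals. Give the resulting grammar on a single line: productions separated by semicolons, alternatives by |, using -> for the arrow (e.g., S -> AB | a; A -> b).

Unit productions: H->G, S->H.
Unit pairs (A ⇒* B via units): (H,G), (S,G), (S,H).
S: inherits non-unit rules of {G, H, S} → GG | HHj | c | cb | cc | j | jcc.
G: inherits non-unit rules of {G} → GG | j.
H: inherits non-unit rules of {G, H} → GG | HHj | c | cc | j.

S -> c | j | GG | cb | cc | HHj | jcc; G -> j | GG; H -> c | j | GG | cc | HHj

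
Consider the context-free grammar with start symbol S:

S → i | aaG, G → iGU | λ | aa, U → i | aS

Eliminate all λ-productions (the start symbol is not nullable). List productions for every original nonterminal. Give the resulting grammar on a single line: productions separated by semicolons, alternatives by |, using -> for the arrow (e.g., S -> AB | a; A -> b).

Nullable set: {G}.
S -> aaG: G nullable, giving aa | aaG.
Drop G -> λ.
G -> iGU: G nullable, giving iGU | iU.
Unchanged (no nullable symbols): S -> i; G -> aa; U -> aS; U -> i.

S -> i | aa | aaG; G -> aa | iU | iGU; U -> i | aS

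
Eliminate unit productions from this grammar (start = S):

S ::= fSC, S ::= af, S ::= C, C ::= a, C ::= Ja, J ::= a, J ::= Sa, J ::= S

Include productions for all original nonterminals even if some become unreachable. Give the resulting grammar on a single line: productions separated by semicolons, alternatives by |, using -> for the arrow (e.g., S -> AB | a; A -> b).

S -> a | Ja | af | fSC; C -> a | Ja; J -> a | Ja | Sa | af | fSC

Unit productions: J->S, S->C.
Unit pairs (A ⇒* B via units): (J,C), (J,S), (S,C).
S: inherits non-unit rules of {C, S} → Ja | a | af | fSC.
C: inherits non-unit rules of {C} → Ja | a.
J: inherits non-unit rules of {C, J, S} → Ja | Sa | a | af | fSC.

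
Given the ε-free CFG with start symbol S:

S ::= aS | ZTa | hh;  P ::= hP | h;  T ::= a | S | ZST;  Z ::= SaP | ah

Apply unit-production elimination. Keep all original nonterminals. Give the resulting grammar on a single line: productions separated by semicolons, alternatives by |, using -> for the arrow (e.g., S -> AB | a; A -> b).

Unit productions: T->S.
Unit pairs (A ⇒* B via units): (T,S).
S: inherits non-unit rules of {S} → ZTa | aS | hh.
P: inherits non-unit rules of {P} → h | hP.
T: inherits non-unit rules of {S, T} → ZST | ZTa | a | aS | hh.
Z: inherits non-unit rules of {Z} → SaP | ah.

S -> aS | hh | ZTa; P -> h | hP; T -> a | aS | hh | ZST | ZTa; Z -> ah | SaP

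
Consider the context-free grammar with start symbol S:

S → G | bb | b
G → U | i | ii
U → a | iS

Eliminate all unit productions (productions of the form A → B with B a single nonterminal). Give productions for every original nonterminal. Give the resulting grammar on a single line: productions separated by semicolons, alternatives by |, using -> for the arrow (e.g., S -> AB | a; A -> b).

S -> a | b | i | bb | iS | ii; G -> a | i | iS | ii; U -> a | iS

Unit productions: G->U, S->G.
Unit pairs (A ⇒* B via units): (G,U), (S,G), (S,U).
S: inherits non-unit rules of {G, S, U} → a | b | bb | i | iS | ii.
G: inherits non-unit rules of {G, U} → a | i | iS | ii.
U: inherits non-unit rules of {U} → a | iS.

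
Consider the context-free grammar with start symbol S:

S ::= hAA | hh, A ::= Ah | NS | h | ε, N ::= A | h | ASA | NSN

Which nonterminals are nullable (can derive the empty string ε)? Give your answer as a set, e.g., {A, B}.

{A, N}

Directly nullable (have an ε-rule): {A}.
N is nullable via N -> A (every symbol on the right is already known nullable).
Not nullable: S — each has a terminal in every rule's right-hand side or depends on a non-nullable symbol.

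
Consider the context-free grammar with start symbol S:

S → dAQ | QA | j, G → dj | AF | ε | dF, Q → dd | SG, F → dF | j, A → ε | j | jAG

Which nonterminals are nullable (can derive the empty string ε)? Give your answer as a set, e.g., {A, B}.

Directly nullable (have an ε-rule): {A, G}.
Not nullable: F, Q, S — each has a terminal in every rule's right-hand side or depends on a non-nullable symbol.

{A, G}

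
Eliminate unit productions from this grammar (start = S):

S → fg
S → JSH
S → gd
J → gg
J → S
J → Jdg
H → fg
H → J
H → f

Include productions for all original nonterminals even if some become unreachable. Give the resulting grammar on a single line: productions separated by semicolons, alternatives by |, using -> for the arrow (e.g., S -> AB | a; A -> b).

Unit productions: H->J, J->S.
Unit pairs (A ⇒* B via units): (H,J), (H,S), (J,S).
S: inherits non-unit rules of {S} → JSH | fg | gd.
H: inherits non-unit rules of {H, J, S} → JSH | Jdg | f | fg | gd | gg.
J: inherits non-unit rules of {J, S} → JSH | Jdg | fg | gd | gg.

S -> fg | gd | JSH; H -> f | fg | gd | gg | JSH | Jdg; J -> fg | gd | gg | JSH | Jdg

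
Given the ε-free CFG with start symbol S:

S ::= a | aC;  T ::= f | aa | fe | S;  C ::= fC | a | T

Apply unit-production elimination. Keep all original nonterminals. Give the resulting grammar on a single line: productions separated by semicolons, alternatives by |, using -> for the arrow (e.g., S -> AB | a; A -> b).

S -> a | aC; C -> a | f | aC | aa | fC | fe; T -> a | f | aC | aa | fe

Unit productions: C->T, T->S.
Unit pairs (A ⇒* B via units): (C,S), (C,T), (T,S).
S: inherits non-unit rules of {S} → a | aC.
C: inherits non-unit rules of {C, S, T} → a | aC | aa | f | fC | fe.
T: inherits non-unit rules of {S, T} → a | aC | aa | f | fe.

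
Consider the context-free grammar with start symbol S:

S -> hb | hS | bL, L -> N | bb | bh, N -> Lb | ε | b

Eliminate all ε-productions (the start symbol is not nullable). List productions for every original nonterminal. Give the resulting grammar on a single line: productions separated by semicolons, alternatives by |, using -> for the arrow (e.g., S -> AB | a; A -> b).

Nullable set: {L, N}.
S -> bL: L nullable, giving b | bL.
L -> N: N nullable, giving N.
Drop N -> ε.
N -> Lb: L nullable, giving Lb | b.
Unchanged (no nullable symbols): S -> hS; S -> hb; L -> bb; L -> bh; N -> b.

S -> b | bL | hS | hb; L -> N | bb | bh; N -> b | Lb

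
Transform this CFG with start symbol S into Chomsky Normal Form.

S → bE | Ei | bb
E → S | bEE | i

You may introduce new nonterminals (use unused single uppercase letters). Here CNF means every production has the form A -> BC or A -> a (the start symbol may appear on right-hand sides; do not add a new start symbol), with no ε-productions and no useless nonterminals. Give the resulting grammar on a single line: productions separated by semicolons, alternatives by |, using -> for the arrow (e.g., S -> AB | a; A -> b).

No ε-productions.
After unit-elimination: S -> Ei | bE | bb; E -> i | Ei | bE | bb | bEE.
TERM: introduce B -> b, A -> i and substitute in every rule of length ≥2.
BIN: E -> BEE becomes E -> BC, C -> EE.

S -> BB | BE | EA; A -> i; B -> b; C -> EE; E -> i | BB | BC | BE | EA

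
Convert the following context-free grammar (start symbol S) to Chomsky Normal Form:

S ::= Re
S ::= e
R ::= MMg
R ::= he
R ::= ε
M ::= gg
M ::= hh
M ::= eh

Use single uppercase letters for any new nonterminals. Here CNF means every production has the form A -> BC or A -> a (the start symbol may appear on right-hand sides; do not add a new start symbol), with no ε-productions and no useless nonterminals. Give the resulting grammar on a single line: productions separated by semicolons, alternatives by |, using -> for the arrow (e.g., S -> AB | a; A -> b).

S -> e | RA; A -> e; B -> h; C -> g; D -> MC; M -> AB | BB | CC; R -> BA | MD

Nullable: {R}; after ε-elimination: S -> e | Re; M -> eh | gg | hh; R -> he | MMg.
No unit productions to eliminate.
TERM: introduce A -> e, C -> g, B -> h and substitute in every rule of length ≥2.
BIN: R -> MMC becomes R -> MD, D -> MC.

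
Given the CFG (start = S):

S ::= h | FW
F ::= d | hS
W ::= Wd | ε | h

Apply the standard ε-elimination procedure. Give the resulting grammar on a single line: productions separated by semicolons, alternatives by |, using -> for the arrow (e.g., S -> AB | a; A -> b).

Nullable set: {W}.
S -> FW: W nullable, giving F | FW.
Drop W -> ε.
W -> Wd: W nullable, giving Wd | d.
Unchanged (no nullable symbols): S -> h; F -> d; F -> hS; W -> h.

S -> F | h | FW; F -> d | hS; W -> d | h | Wd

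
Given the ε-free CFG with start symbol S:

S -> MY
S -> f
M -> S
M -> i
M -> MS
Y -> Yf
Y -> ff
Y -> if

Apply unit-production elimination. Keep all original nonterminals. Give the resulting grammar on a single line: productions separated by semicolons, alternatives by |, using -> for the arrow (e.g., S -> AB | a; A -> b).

Unit productions: M->S.
Unit pairs (A ⇒* B via units): (M,S).
S: inherits non-unit rules of {S} → MY | f.
M: inherits non-unit rules of {M, S} → MS | MY | f | i.
Y: inherits non-unit rules of {Y} → Yf | ff | if.

S -> f | MY; M -> f | i | MS | MY; Y -> Yf | ff | if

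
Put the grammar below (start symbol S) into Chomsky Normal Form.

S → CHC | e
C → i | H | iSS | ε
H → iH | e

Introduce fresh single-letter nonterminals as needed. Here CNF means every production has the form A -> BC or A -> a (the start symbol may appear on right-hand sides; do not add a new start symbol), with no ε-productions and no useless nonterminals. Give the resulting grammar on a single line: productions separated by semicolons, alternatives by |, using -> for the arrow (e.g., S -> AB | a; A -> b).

S -> e | AH | CD | CH | HC; A -> i; B -> SS; C -> e | i | AB | AH; D -> HC; H -> e | AH

Nullable: {C}; after ε-elimination: S -> H | e | CH | HC | CHC; C -> H | i | iSS; H -> e | iH.
After unit-elimination: S -> e | CH | HC | iH | CHC; C -> e | i | iH | iSS; H -> e | iH.
TERM: introduce A -> i and substitute in every rule of length ≥2.
BIN: C -> ASS becomes C -> AB, B -> SS; S -> CHC becomes S -> CD, D -> HC.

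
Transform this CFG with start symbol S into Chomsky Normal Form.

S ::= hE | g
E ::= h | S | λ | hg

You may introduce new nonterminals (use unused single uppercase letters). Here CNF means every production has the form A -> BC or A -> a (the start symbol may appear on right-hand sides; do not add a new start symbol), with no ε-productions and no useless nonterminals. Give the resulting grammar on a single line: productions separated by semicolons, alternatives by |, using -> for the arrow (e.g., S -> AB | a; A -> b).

Nullable: {E}; after ε-elimination: S -> g | h | hE; E -> S | h | hg.
After unit-elimination: S -> g | h | hE; E -> g | h | hE | hg.
TERM: introduce B -> g, A -> h and substitute in every rule of length ≥2.

S -> g | h | AE; A -> h; B -> g; E -> g | h | AB | AE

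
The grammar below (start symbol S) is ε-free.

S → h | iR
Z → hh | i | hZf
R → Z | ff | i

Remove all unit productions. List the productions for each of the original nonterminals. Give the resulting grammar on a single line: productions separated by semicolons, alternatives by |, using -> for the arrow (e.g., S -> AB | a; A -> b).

Unit productions: R->Z.
Unit pairs (A ⇒* B via units): (R,Z).
S: inherits non-unit rules of {S} → h | iR.
R: inherits non-unit rules of {R, Z} → ff | hZf | hh | i.
Z: inherits non-unit rules of {Z} → hZf | hh | i.

S -> h | iR; R -> i | ff | hh | hZf; Z -> i | hh | hZf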